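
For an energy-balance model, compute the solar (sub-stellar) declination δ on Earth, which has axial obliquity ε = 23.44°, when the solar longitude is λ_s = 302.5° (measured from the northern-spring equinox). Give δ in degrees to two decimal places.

sin δ = sin ε · sin λ_s = sin 23.44° × sin 302.5° = -0.335491.
δ = arcsin(-0.335491) = -19.60°.

δ = -19.60°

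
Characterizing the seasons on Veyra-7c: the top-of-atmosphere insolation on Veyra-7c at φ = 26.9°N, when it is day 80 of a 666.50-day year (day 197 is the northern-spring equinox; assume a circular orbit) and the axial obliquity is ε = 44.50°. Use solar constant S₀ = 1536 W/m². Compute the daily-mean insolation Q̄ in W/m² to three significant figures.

Q̄ ≈ 151 W/m²

Solar longitude: λ_s = 360° × (80 − 197)/666.50 = -63.196°, i.e. -63.196° + 360° = 296.804°.
sin δ = sin 44.50° × sin 296.804° = -0.62560, so δ = -38.726°.
cos H₀ = −tan(+26.9°) tan(-38.726°) = 0.4068, H₀ = 1.1518 rad.
Bracket: H₀ sin φ sin δ + cos φ cos δ sin H₀ = 1.1518×0.45243×-0.62560 + 0.89180×0.78015×0.91351 = -0.326006 + 0.635563 = 0.309557.
Q̄ = (S₀/π) × [bracket] = (1536/π) × 0.309557 = 151.3 W/m².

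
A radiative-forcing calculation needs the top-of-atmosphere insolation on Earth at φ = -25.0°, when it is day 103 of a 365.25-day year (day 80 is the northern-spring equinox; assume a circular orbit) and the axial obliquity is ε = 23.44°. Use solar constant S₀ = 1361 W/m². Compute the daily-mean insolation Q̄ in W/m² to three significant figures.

Solar longitude: λ_s = 360° × (103 − 80)/365.25 = 22.669°.
sin δ = sin 23.44° × sin 22.669° = 0.15331, so δ = +8.819°.
cos H₀ = −tan(-25.0°) tan(+8.819°) = 0.0723, H₀ = 1.4984 rad.
Bracket: H₀ sin φ sin δ + cos φ cos δ sin H₀ = 1.4984×-0.42262×0.15331 + 0.90631×0.98818×0.99738 = -0.097084 + 0.893251 = 0.796167.
Q̄ = (S₀/π) × [bracket] = (1361/π) × 0.796167 = 344.9 W/m².

Q̄ ≈ 345 W/m²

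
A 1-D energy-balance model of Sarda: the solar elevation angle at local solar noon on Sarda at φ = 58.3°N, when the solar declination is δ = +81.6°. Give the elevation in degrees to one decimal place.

At local noon the hour angle is zero, so the zenith angle equals |φ − δ| = |+58.3° − (+81.600°)| = 23.300°.
Elevation = 90° − 23.300° = 66.7°.

66.7°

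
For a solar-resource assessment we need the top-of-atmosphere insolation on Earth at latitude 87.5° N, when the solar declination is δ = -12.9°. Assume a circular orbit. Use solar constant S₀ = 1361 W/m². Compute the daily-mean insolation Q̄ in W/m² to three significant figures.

cos H₀ = −tan(+87.5°) tan(-12.900°) = 5.2457 ≥ 1 ⇒ polar night, H₀ = 0 and Q̄ = 0.

Q̄ ≈ 0.00 W/m²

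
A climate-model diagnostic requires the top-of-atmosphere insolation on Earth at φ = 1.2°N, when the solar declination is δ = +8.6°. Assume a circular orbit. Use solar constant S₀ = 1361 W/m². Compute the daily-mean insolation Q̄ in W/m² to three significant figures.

Q̄ ≈ 430 W/m²

cos H₀ = −tan(+1.2°) tan(+8.600°) = -0.0032, H₀ = 1.5740 rad.
Bracket: H₀ sin φ sin δ + cos φ cos δ sin H₀ = 1.5740×0.02094×0.14954 + 0.99978×0.98876×0.99999 = 0.004929 + 0.988533 = 0.993462.
Q̄ = (S₀/π) × [bracket] = (1361/π) × 0.993462 = 430.4 W/m².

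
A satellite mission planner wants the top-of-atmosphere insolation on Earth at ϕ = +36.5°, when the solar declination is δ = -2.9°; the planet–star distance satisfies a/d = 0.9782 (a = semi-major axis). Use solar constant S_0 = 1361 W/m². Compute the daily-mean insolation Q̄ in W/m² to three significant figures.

Q̄ ≈ 313 W/m²

cos h₀ = −tan(+36.5°) tan(-2.900°) = 0.0375, h₀ = 1.5333 rad.
Bracket: h₀ sin ϕ sin δ + cos ϕ cos δ sin h₀ = 1.5333×0.59482×-0.05059 + 0.80386×0.99872×0.99930 = -0.046140 + 0.802269 = 0.756129.
Inverse-square distance factor (a/d)² = 0.9782² = 0.956875.
Q̄ = (S_0/π) × 0.956875 × [bracket] = (1361/π) × 0.956875 × 0.756129 = 313.4 W/m².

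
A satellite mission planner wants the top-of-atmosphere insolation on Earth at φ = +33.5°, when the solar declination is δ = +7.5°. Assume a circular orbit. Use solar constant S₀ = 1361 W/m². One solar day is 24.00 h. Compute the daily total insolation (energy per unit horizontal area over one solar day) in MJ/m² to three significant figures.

35.3 MJ/m²

cos H₀ = −tan(+33.5°) tan(+7.500°) = -0.0871, H₀ = 1.6580 rad.
Bracket: H₀ sin φ sin δ + cos φ cos δ sin H₀ = 1.6580×0.55194×0.13053 + 0.83389×0.99144×0.99620 = 0.119450 + 0.823610 = 0.943060.
Q̄ = (S₀/π) × [bracket] = (1361/π) × 0.943060 = 408.55 W/m².
Daily total = Q̄ × 24.00 h × 3600 s/h = 408.55 × 24.00 × 3600 / 10⁶ = 35.30 MJ/m².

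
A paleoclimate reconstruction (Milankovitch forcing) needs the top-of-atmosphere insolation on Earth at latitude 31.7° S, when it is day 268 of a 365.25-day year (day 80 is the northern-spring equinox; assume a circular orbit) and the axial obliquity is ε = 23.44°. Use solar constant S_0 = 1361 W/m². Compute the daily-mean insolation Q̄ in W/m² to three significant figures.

Q̄ ≈ 382 W/m²

Solar longitude: L_s = 360° × (268 − 80)/365.25 = 185.298°.
sin δ = sin 23.44° × sin 185.298° = -0.03673, so δ = -2.105°.
cos h₀ = −tan(-31.7°) tan(-2.105°) = -0.0227, h₀ = 1.5935 rad.
Bracket: h₀ sin ϕ sin δ + cos ϕ cos δ sin h₀ = 1.5935×-0.52547×-0.03673 + 0.85081×0.99933×0.99974 = 0.030755 + 0.850019 = 0.880774.
Q̄ = (S_0/π) × [bracket] = (1361/π) × 0.880774 = 381.6 W/m².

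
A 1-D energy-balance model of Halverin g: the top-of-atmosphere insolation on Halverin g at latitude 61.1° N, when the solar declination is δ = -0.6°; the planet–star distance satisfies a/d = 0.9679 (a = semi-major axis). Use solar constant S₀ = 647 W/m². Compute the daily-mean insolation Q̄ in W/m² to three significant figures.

Q̄ ≈ 90.5 W/m²

cos H₀ = −tan(+61.1°) tan(-0.600°) = 0.0190, H₀ = 1.5518 rad.
Bracket: H₀ sin φ sin δ + cos φ cos δ sin H₀ = 1.5518×0.87546×-0.01047 + 0.48328×0.99995×0.99982 = -0.014224 + 0.483169 = 0.468945.
Inverse-square distance factor (a/d)² = 0.9679² = 0.936830.
Q̄ = (S₀/π) × 0.936830 × [bracket] = (647/π) × 0.936830 × 0.468945 = 90.48 W/m².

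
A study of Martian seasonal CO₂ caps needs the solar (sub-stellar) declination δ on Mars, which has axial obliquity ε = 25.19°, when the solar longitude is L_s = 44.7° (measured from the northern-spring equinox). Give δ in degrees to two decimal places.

δ = +17.42°

sin δ = sin ε · sin L_s = sin 25.19° × sin 44.7° = 0.299380.
δ = arcsin(0.299380) = +17.42°.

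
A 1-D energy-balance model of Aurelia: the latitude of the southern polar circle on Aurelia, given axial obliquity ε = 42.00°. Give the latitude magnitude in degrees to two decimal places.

48.00°

The polar circle is the lowest latitude that experiences at least one full rotation of continuous darkness at the northern-summer solstice; it lies at |φ| = 90° − ε = 90° − 42.00° = 48.00°.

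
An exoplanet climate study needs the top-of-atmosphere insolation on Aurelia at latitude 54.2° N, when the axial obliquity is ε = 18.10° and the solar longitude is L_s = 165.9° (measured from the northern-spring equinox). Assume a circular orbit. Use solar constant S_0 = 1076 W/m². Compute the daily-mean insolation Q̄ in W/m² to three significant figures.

Q̄ ≈ 234 W/m²

Solar declination: sin δ = sin ε · sin L_s = sin 18.10° × sin 165.9° = 0.07569, so δ = +4.341°.
cos h₀ = −tan(+54.2°) tan(+4.341°) = -0.1052, h₀ = 1.6762 rad.
Bracket: h₀ sin ϕ sin δ + cos ϕ cos δ sin h₀ = 1.6762×0.81106×0.07569 + 0.58496×0.99713×0.99445 = 0.102900 + 0.580044 = 0.682944.
Q̄ = (S_0/π) × [bracket] = (1076/π) × 0.682944 = 233.9 W/m².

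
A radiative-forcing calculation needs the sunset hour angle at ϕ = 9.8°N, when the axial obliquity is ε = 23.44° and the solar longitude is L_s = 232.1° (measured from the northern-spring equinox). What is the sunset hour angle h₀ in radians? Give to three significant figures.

h₀ = 1.51 rad

Solar declination: sin δ = sin ε · sin L_s = sin 23.44° × sin 232.1° = -0.31389, so δ = -18.294°.
cos h₀ = −tan ϕ · tan δ = −tan(+9.8°) × tan(-18.294°) = 0.0571, so h₀ = 1.5137 rad = 86.73°.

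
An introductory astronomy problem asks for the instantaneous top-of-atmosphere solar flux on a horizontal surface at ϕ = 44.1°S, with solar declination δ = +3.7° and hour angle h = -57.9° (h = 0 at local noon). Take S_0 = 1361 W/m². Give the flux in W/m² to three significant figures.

cos θ_z = sin ϕ sin δ + cos ϕ cos δ cos h = -0.044909 + 0.380816 = 0.335907.
Flux = S_0 · cos θ_z = 1361 × 0.335907 = 457.2 W/m².

457 W/m²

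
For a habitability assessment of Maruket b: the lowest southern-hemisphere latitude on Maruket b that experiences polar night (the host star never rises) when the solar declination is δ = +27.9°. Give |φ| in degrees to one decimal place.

Polar night requires cos H₀ = −tan φ tan δ ≥ 1, i.e. tan φ tan δ ≤ −1.
The boundary is |tan φ| · |tan δ| = 1, so |φ| = 90° − |δ| = 90° − 27.9° = 62.1° in the southern hemisphere.

|φ| = 62.1°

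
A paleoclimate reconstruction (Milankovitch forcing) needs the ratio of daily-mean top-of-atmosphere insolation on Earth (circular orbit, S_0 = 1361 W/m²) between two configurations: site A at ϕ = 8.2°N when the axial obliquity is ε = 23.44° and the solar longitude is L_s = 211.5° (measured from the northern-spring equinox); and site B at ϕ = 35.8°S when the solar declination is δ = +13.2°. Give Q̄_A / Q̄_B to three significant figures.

Q̄_A / Q̄_B ≈ 1.56

— Configuration A (ϕ=+8.2°):
Solar declination: sin δ = sin ε · sin L_s = sin 23.44° × sin 211.5° = -0.20784, so δ = -11.996°.
cos h₀ = −tan(+8.2°) tan(-11.996°) = 0.0306, h₀ = 1.5402 rad.
Bracket: h₀ sin ϕ sin δ + cos ϕ cos δ sin h₀ = 1.5402×0.14263×-0.20784 + 0.98978×0.97816×0.99953 = -0.045658 + 0.967708 = 0.922050.
Q̄ = (S_0/π) × [bracket] = (1361/π) × 0.922050 = 399.45 W/m².
— Configuration B (ϕ=-35.8°):
cos h₀ = −tan(-35.8°) tan(+13.200°) = 0.1692, h₀ = 1.4008 rad.
Bracket: h₀ sin ϕ sin δ + cos ϕ cos δ sin h₀ = 1.4008×-0.58496×0.22835 + 0.81106×0.97358×0.98559 = -0.187113 + 0.778253 = 0.591140.
Q̄ = (S_0/π) × [bracket] = (1361/π) × 0.591140 = 256.09 W/m².
Ratio Q̄_A / Q̄_B = 399.45 / 256.09 = 1.560.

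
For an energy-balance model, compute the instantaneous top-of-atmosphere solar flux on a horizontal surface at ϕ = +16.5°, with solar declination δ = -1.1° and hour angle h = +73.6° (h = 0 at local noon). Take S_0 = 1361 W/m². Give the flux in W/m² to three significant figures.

361 W/m²

cos θ_z = sin ϕ sin δ + cos ϕ cos δ cos h = -0.005452 + 0.270665 = 0.265213.
Flux = S_0 · cos θ_z = 1361 × 0.265213 = 361.0 W/m².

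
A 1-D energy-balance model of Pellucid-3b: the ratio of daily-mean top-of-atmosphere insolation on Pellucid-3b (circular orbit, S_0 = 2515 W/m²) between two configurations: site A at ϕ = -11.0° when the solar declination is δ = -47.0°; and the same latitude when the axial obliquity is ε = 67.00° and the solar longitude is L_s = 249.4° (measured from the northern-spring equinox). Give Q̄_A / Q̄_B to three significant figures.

— Configuration A (ϕ=-11.0°):
cos h₀ = −tan(-11.0°) tan(-47.000°) = -0.2084, h₀ = 1.7808 rad.
Bracket: h₀ sin ϕ sin δ + cos ϕ cos δ sin h₀ = 1.7808×-0.19081×-0.73135 + 0.98163×0.68200×0.97803 = 0.248509 + 0.654763 = 0.903272.
Q̄ = (S_0/π) × [bracket] = (2515/π) × 0.903272 = 723.11 W/m².
— Configuration B (ϕ=-11.0°):
Solar declination: sin δ = sin ε · sin L_s = sin 67.00° × sin 249.4° = -0.86165, so δ = -59.502°.
cos h₀ = −tan(-11.0°) tan(-59.502°) = -0.3300, h₀ = 1.9071 rad.
Bracket: h₀ sin ϕ sin δ + cos ϕ cos δ sin h₀ = 1.9071×-0.19081×-0.86165 + 0.98163×0.50751×0.94397 = 0.313549 + 0.470274 = 0.783823.
Q̄ = (S_0/π) × [bracket] = (2515/π) × 0.783823 = 627.49 W/m².
Ratio Q̄_A / Q̄_B = 723.11 / 627.49 = 1.152.

Q̄_A / Q̄_B ≈ 1.15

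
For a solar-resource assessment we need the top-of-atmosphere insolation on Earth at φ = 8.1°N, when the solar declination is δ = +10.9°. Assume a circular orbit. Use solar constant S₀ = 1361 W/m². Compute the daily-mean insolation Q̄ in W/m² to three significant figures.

cos H₀ = −tan(+8.1°) tan(+10.900°) = -0.0274, H₀ = 1.5982 rad.
Bracket: H₀ sin φ sin δ + cos φ cos δ sin H₀ = 1.5982×0.14090×0.18910 + 0.99002×0.98196×0.99962 = 0.042583 + 0.971791 = 1.014374.
Q̄ = (S₀/π) × [bracket] = (1361/π) × 1.014374 = 439.4 W/m².

Q̄ ≈ 439 W/m²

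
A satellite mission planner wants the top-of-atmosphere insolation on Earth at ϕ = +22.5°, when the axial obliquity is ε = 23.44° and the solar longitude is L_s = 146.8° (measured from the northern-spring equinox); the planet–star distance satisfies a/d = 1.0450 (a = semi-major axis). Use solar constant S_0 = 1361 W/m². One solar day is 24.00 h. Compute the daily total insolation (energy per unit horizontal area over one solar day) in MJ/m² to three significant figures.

42.4 MJ/m²

Solar declination: sin δ = sin ε · sin L_s = sin 23.44° × sin 146.8° = 0.21781, so δ = +12.581°.
cos h₀ = −tan(+22.5°) tan(+12.581°) = -0.0924, h₀ = 1.6634 rad.
Bracket: h₀ sin ϕ sin δ + cos ϕ cos δ sin h₀ = 1.6634×0.38268×0.21781 + 0.92388×0.97599×0.99572 = 0.138647 + 0.897838 = 1.036485.
Inverse-square distance factor (a/d)² = 1.0450² = 1.092025.
Q̄ = (S_0/π) × 1.092025 × [bracket] = (1361/π) × 1.092025 × 1.036485 = 490.35 W/m².
Daily total = Q̄ × 24.00 h × 3600 s/h = 490.35 × 24.00 × 3600 / 10⁶ = 42.37 MJ/m².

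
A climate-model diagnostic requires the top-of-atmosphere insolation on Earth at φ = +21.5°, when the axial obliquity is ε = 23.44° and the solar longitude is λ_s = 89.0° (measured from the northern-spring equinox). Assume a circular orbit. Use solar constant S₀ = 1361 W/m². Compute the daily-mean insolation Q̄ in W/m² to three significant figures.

Q̄ ≈ 474 W/m²

Solar declination: sin δ = sin ε · sin λ_s = sin 23.44° × sin 89.0° = 0.39773, so δ = +23.436°.
cos H₀ = −tan(+21.5°) tan(+23.436°) = -0.1708, H₀ = 1.7424 rad.
Bracket: H₀ sin φ sin δ + cos φ cos δ sin H₀ = 1.7424×0.36650×0.39773 + 0.93042×0.91750×0.98531 = 0.253986 + 0.841120 = 1.095106.
Q̄ = (S₀/π) × [bracket] = (1361/π) × 1.095106 = 474.4 W/m².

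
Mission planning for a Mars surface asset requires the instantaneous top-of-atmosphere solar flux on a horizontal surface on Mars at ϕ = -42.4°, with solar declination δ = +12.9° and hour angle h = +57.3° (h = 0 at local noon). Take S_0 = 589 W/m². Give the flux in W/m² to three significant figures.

140 W/m²

cos θ_z = sin ϕ sin δ + cos ϕ cos δ cos h = -0.150538 + 0.388874 = 0.238336.
Flux = S_0 · cos θ_z = 589 × 0.238336 = 140.4 W/m².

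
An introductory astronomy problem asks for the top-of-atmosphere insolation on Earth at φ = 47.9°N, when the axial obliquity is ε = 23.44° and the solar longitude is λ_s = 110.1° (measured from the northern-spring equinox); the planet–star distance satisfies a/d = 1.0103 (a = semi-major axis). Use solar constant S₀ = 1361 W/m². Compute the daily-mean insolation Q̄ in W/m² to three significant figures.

Q̄ ≈ 495 W/m²

Solar declination: sin δ = sin ε · sin λ_s = sin 23.44° × sin 110.1° = 0.37356, so δ = +21.935°.
cos H₀ = −tan(+47.9°) tan(+21.935°) = -0.4457, H₀ = 2.0327 rad.
Bracket: H₀ sin φ sin δ + cos φ cos δ sin H₀ = 2.0327×0.74198×0.37356 + 0.67043×0.92761×0.89519 = 0.563412 + 0.556716 = 1.120128.
Inverse-square distance factor (a/d)² = 1.0103² = 1.020706.
Q̄ = (S₀/π) × 1.020706 × [bracket] = (1361/π) × 1.020706 × 1.120128 = 495.3 W/m².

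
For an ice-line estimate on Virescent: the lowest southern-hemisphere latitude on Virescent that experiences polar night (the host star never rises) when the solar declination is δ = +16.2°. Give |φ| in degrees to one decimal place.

|φ| = 73.8°

Polar night requires cos H₀ = −tan φ tan δ ≥ 1, i.e. tan φ tan δ ≤ −1.
The boundary is |tan φ| · |tan δ| = 1, so |φ| = 90° − |δ| = 90° − 16.2° = 73.8° in the southern hemisphere.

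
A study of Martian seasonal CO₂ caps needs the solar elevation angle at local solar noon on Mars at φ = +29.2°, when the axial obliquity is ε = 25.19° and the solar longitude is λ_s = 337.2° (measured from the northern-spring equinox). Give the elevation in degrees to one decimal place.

Solar declination: sin δ = sin ε · sin λ_s = sin 25.19° × sin 337.2° = -0.16493, so δ = -9.493°.
At local noon the hour angle is zero, so the zenith angle equals |φ − δ| = |+29.2° − (-9.493°)| = 38.693°.
Elevation = 90° − 38.693° = 51.3°.

51.3°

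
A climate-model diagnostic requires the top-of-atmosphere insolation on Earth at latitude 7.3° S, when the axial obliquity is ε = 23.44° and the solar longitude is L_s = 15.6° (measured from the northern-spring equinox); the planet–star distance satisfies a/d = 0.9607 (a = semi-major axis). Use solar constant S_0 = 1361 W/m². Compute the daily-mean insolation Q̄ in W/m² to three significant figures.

Solar declination: sin δ = sin ε · sin L_s = sin 23.44° × sin 15.6° = 0.10697, so δ = +6.141°.
cos h₀ = −tan(-7.3°) tan(+6.141°) = 0.0138, h₀ = 1.5570 rad.
Bracket: h₀ sin ϕ sin δ + cos ϕ cos δ sin h₀ = 1.5570×-0.12706×0.10697 + 0.99189×0.99426×0.99991 = -0.021162 + 0.986108 = 0.964946.
Inverse-square distance factor (a/d)² = 0.9607² = 0.922944.
Q̄ = (S_0/π) × 0.922944 × [bracket] = (1361/π) × 0.922944 × 0.964946 = 385.8 W/m².

Q̄ ≈ 386 W/m²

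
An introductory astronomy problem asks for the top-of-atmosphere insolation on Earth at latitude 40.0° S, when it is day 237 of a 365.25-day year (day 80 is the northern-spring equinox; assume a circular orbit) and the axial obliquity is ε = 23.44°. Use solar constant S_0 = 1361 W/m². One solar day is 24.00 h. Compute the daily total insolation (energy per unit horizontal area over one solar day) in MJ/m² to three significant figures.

22.1 MJ/m²

Solar longitude: L_s = 360° × (237 − 80)/365.25 = 154.743°.
sin δ = sin 23.44° × sin 154.743° = 0.16973, so δ = +9.772°.
cos h₀ = −tan(-40.0°) tan(+9.772°) = 0.1445, h₀ = 1.4258 rad.
Bracket: h₀ sin ϕ sin δ + cos ϕ cos δ sin h₀ = 1.4258×-0.64279×0.16973 + 0.76604×0.98549×0.98950 = -0.155556 + 0.746998 = 0.591442.
Q̄ = (S_0/π) × [bracket] = (1361/π) × 0.591442 = 256.22 W/m².
Daily total = Q̄ × 24.00 h × 3600 s/h = 256.22 × 24.00 × 3600 / 10⁶ = 22.14 MJ/m².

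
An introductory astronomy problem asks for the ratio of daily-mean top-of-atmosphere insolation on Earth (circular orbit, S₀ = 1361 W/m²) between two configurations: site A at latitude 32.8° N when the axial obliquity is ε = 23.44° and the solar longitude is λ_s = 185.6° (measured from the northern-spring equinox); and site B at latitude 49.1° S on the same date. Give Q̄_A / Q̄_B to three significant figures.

Q̄_A / Q̄_B ≈ 1.15

— Configuration A (φ=+32.8°):
Solar declination: sin δ = sin ε · sin λ_s = sin 23.44° × sin 185.6° = -0.03882, so δ = -2.225°.
cos H₀ = −tan(+32.8°) tan(-2.225°) = 0.0250, H₀ = 1.5458 rad.
Bracket: H₀ sin φ sin δ + cos φ cos δ sin H₀ = 1.5458×0.54171×-0.03882 + 0.84057×0.99925×0.99969 = -0.032507 + 0.839679 = 0.807172.
Q̄ = (S₀/π) × [bracket] = (1361/π) × 0.807172 = 349.68 W/m².
— Configuration B (φ=-49.1°):
cos H₀ = −tan(-49.1°) tan(-2.225°) = -0.0448, H₀ = 1.6157 rad.
Bracket: H₀ sin φ sin δ + cos φ cos δ sin H₀ = 1.6157×-0.75585×-0.03882 + 0.65474×0.99925×0.99899 = 0.047408 + 0.653588 = 0.700996.
Q̄ = (S₀/π) × [bracket] = (1361/π) × 0.700996 = 303.69 W/m².
Ratio Q̄_A / Q̄_B = 349.68 / 303.69 = 1.151.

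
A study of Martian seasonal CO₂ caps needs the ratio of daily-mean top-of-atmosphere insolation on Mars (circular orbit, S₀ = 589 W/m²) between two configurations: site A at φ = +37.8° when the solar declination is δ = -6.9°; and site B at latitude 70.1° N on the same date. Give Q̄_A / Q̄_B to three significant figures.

— Configuration A (φ=+37.8°):
cos H₀ = −tan(+37.8°) tan(-6.900°) = 0.0939, H₀ = 1.4768 rad.
Bracket: H₀ sin φ sin δ + cos φ cos δ sin H₀ = 1.4768×0.61291×-0.12014 + 0.79016×0.99276×0.99558 = -0.108744 + 0.780972 = 0.672228.
Q̄ = (S₀/π) × [bracket] = (589/π) × 0.672228 = 126.03 W/m².
— Configuration B (φ=+70.1°):
cos H₀ = −tan(+70.1°) tan(-6.900°) = 0.3343, H₀ = 1.2299 rad.
Bracket: H₀ sin φ sin δ + cos φ cos δ sin H₀ = 1.2299×0.94029×-0.12014 + 0.34038×0.99276×0.94247 = -0.138937 + 0.318475 = 0.179538.
Q̄ = (S₀/π) × [bracket] = (589/π) × 0.179538 = 33.661 W/m².
Ratio Q̄_A / Q̄_B = 126.03 / 33.661 = 3.744.

Q̄_A / Q̄_B ≈ 3.74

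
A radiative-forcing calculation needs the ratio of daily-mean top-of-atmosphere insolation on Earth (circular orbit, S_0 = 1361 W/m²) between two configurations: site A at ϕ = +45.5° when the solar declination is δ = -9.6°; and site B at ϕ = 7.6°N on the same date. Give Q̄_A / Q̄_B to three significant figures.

— Configuration A (ϕ=+45.5°):
cos h₀ = −tan(+45.5°) tan(-9.600°) = 0.1721, h₀ = 1.3978 rad.
Bracket: h₀ sin ϕ sin δ + cos ϕ cos δ sin h₀ = 1.3978×0.71325×-0.16677 + 0.70091×0.98600×0.98508 = -0.166266 + 0.680786 = 0.514520.
Q̄ = (S_0/π) × [bracket] = (1361/π) × 0.514520 = 222.90 W/m².
— Configuration B (ϕ=+7.6°):
cos h₀ = −tan(+7.6°) tan(-9.600°) = 0.0226, h₀ = 1.5482 rad.
Bracket: h₀ sin ϕ sin δ + cos ϕ cos δ sin h₀ = 1.5482×0.13226×-0.16677 + 0.99122×0.98600×0.99975 = -0.034149 + 0.977099 = 0.942950.
Q̄ = (S_0/π) × [bracket] = (1361/π) × 0.942950 = 408.50 W/m².
Ratio Q̄_A / Q̄_B = 222.90 / 408.50 = 0.5457.

Q̄_A / Q̄_B ≈ 0.546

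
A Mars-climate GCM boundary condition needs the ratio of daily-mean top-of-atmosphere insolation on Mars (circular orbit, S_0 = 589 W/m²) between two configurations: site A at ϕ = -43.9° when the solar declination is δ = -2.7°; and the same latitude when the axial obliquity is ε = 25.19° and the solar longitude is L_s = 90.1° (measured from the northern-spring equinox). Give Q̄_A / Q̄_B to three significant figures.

Q̄_A / Q̄_B ≈ 3.01

— Configuration A (ϕ=-43.9°):
cos h₀ = −tan(-43.9°) tan(-2.700°) = -0.0454, h₀ = 1.6162 rad.
Bracket: h₀ sin ϕ sin δ + cos ϕ cos δ sin h₀ = 1.6162×-0.69340×-0.04711 + 0.72055×0.99889×0.99897 = 0.052795 + 0.719009 = 0.771804.
Q̄ = (S_0/π) × [bracket] = (589/π) × 0.771804 = 144.70 W/m².
— Configuration B (ϕ=-43.9°):
Solar declination: sin δ = sin ε · sin L_s = sin 25.19° × sin 90.1° = 0.42562, so δ = +25.190°.
cos h₀ = −tan(-43.9°) tan(+25.190°) = 0.4526, h₀ = 1.1011 rad.
Bracket: h₀ sin ϕ sin δ + cos ϕ cos δ sin h₀ = 1.1011×-0.69340×0.42562 + 0.72055×0.90490×0.89170 = -0.324962 + 0.581411 = 0.256449.
Q̄ = (S_0/π) × [bracket] = (589/π) × 0.256449 = 48.080 W/m².
Ratio Q̄_A / Q̄_B = 144.70 / 48.080 = 3.010.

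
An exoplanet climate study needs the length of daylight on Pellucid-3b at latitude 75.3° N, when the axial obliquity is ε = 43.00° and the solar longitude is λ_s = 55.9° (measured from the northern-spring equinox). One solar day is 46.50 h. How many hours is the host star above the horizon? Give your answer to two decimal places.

Solar declination: sin δ = sin ε · sin λ_s = sin 43.00° × sin 55.9° = 0.56474, so δ = +34.384°.
Sunrise equation: cos H₀ = −tan φ · tan δ = -2.6084 ≤ −1, so the host star never sets (polar day) and H₀ = π.
Daylight = 2H₀/(2π) × 46.50 h = (3.1416/π) × 46.50 = 46.50 h.

46.50 h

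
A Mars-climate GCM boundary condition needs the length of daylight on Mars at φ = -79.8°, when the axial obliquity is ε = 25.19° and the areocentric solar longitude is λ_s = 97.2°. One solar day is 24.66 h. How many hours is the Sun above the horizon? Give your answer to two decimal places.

sin δ = sin 25.19° × sin 97.2° = 0.42227, so δ = +24.978°.
cos H₀ = −tan φ · tan δ = 2.5890 ≥ 1, so the Sun never rises (polar night) and H₀ = 0.
Daylight = 2H₀/(2π) × 24.66 h = (0.0000/π) × 24.66 = 0.00 h.

0.00 h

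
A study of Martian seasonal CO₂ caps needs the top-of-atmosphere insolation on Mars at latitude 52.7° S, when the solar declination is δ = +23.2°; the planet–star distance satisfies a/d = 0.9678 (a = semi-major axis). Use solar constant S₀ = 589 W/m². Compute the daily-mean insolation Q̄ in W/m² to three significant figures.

Q̄ ≈ 27.3 W/m²

cos H₀ = −tan(-52.7°) tan(+23.200°) = 0.5626, H₀ = 0.9732 rad.
Bracket: H₀ sin φ sin δ + cos φ cos δ sin H₀ = 0.9732×-0.79547×0.39394 + 0.60599×0.91914×0.82672 = -0.304969 + 0.460474 = 0.155505.
Inverse-square distance factor (a/d)² = 0.9678² = 0.936637.
Q̄ = (S₀/π) × 0.936637 × [bracket] = (589/π) × 0.936637 × 0.155505 = 27.31 W/m².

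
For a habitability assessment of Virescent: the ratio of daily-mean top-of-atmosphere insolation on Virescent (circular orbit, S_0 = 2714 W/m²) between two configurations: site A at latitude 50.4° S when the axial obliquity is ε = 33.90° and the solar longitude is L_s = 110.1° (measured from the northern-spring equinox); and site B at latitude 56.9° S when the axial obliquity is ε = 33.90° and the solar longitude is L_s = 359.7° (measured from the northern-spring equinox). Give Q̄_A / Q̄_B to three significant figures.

— Configuration A (ϕ=-50.4°):
Solar declination: sin δ = sin ε · sin L_s = sin 33.90° × sin 110.1° = 0.52378, so δ = +31.586°.
cos h₀ = −tan(-50.4°) tan(+31.586°) = 0.7432, h₀ = 0.7329 rad.
Bracket: h₀ sin ϕ sin δ + cos ϕ cos δ sin h₀ = 0.7329×-0.77051×0.52378 + 0.63742×0.85186×0.66902 = -0.295782 + 0.363273 = 0.067491.
Q̄ = (S_0/π) × [bracket] = (2714/π) × 0.067491 = 58.305 W/m².
— Configuration B (ϕ=-56.9°):
Solar declination: sin δ = sin ε · sin L_s = sin 33.90° × sin 359.7° = -0.00292, so δ = -0.167°.
cos h₀ = −tan(-56.9°) tan(-0.167°) = -0.0045, h₀ = 1.5753 rad.
Bracket: h₀ sin ϕ sin δ + cos ϕ cos δ sin h₀ = 1.5753×-0.83772×-0.00292 + 0.54610×1.00000×0.99999 = 0.003853 + 0.546095 = 0.549948.
Q̄ = (S_0/π) × [bracket] = (2714/π) × 0.549948 = 475.10 W/m².
Ratio Q̄_A / Q̄_B = 58.305 / 475.10 = 0.1227.

Q̄_A / Q̄_B ≈ 0.123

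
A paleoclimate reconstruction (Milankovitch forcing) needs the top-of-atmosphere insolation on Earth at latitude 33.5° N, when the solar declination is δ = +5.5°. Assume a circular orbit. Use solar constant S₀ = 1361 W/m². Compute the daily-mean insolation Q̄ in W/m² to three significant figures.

cos H₀ = −tan(+33.5°) tan(+5.500°) = -0.0637, H₀ = 1.6346 rad.
Bracket: H₀ sin φ sin δ + cos φ cos δ sin H₀ = 1.6346×0.55194×0.09585 + 0.83389×0.99540×0.99797 = 0.086476 + 0.828369 = 0.914845.
Q̄ = (S₀/π) × [bracket] = (1361/π) × 0.914845 = 396.3 W/m².

Q̄ ≈ 396 W/m²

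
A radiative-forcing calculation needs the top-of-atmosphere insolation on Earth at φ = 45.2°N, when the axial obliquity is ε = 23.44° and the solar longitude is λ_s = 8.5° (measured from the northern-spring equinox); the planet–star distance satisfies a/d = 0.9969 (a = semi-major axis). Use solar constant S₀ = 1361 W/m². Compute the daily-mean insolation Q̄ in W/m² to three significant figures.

Q̄ ≈ 332 W/m²

Solar declination: sin δ = sin ε · sin λ_s = sin 23.44° × sin 8.5° = 0.05880, so δ = +3.371°.
cos H₀ = −tan(+45.2°) tan(+3.371°) = -0.0593, H₀ = 1.6301 rad.
Bracket: H₀ sin φ sin δ + cos φ cos δ sin H₀ = 1.6301×0.70957×0.05880 + 0.70463×0.99827×0.99824 = 0.068012 + 0.702173 = 0.770185.
Inverse-square distance factor (a/d)² = 0.9969² = 0.993810.
Q̄ = (S₀/π) × 0.993810 × [bracket] = (1361/π) × 0.993810 × 0.770185 = 331.6 W/m².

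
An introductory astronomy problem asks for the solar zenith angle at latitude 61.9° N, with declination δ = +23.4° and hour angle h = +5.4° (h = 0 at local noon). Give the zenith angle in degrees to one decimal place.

θ_z = 38.7°

cos θ_z = sin φ sin δ + cos φ cos δ cos h = 0.350335 + 0.430355 = 0.780690.
θ_z = arccos(0.780690) = 38.7°.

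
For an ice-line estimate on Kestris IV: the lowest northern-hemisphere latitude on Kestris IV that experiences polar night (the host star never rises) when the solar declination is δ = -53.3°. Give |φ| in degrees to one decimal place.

|φ| = 36.7°

Polar night requires cos H₀ = −tan φ tan δ ≥ 1, i.e. tan φ tan δ ≤ −1.
The boundary is |tan φ| · |tan δ| = 1, so |φ| = 90° − |δ| = 90° − 53.3° = 36.7° in the northern hemisphere.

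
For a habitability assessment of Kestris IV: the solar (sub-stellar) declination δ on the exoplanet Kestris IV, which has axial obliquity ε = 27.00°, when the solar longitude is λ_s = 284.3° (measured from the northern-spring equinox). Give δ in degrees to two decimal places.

sin δ = sin ε · sin λ_s = sin 27.00° × sin 284.3° = -0.439924.
δ = arcsin(-0.439924) = -26.10°.

δ = -26.10°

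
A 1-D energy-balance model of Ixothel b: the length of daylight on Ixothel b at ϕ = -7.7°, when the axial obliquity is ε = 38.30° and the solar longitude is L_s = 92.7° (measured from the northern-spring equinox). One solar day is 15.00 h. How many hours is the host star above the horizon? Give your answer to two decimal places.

6.99 h

Solar declination: sin δ = sin ε · sin L_s = sin 38.30° × sin 92.7° = 0.61909, so δ = +38.250°.
cos h₀ = −tan ϕ · tan δ = −tan(-7.7°) × tan(+38.250°) = 0.1066, so h₀ = 1.4640 rad = 83.88°.
Daylight = 2h₀/(2π) × 15.00 h = (1.4640/π) × 15.00 = 6.99 h.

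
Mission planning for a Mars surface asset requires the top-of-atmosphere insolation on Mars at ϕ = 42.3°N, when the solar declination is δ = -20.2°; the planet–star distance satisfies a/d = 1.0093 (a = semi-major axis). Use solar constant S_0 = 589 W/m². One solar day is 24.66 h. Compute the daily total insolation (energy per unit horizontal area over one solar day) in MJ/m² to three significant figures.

cos h₀ = −tan(+42.3°) tan(-20.200°) = 0.3348, h₀ = 1.2294 rad.
Bracket: h₀ sin ϕ sin δ + cos ϕ cos δ sin h₀ = 1.2294×0.67301×-0.34530 + 0.73963×0.93849×0.94229 = -0.285701 + 0.654077 = 0.368376.
Inverse-square distance factor (a/d)² = 1.0093² = 1.018686.
Q̄ = (S_0/π) × 1.018686 × [bracket] = (589/π) × 1.018686 × 0.368376 = 70.355 W/m².
Daily total = Q̄ × 24.66 h × 3600 s/h = 70.355 × 24.66 × 3600 / 10⁶ = 6.246 MJ/m².

6.25 MJ/m²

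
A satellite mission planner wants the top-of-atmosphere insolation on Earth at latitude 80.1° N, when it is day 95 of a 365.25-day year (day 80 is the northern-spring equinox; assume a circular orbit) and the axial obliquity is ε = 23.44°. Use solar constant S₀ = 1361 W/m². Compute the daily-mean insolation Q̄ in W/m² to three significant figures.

Q̄ ≈ 155 W/m²

Solar longitude: λ_s = 360° × (95 − 80)/365.25 = 14.784°.
sin δ = sin 23.44° × sin 14.784° = 0.10151, so δ = +5.826°.
cos H₀ = −tan(+80.1°) tan(+5.826°) = -0.5846, H₀ = 2.1952 rad.
Bracket: H₀ sin φ sin δ + cos φ cos δ sin H₀ = 2.1952×0.98511×0.10151 + 0.17193×0.99483×0.81129 = 0.219517 + 0.138764 = 0.358281.
Q̄ = (S₀/π) × [bracket] = (1361/π) × 0.358281 = 155.2 W/m².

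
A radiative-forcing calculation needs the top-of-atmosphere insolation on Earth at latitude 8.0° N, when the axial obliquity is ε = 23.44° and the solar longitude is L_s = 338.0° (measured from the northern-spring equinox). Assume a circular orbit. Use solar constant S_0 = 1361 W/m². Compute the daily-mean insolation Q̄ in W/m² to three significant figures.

Solar declination: sin δ = sin ε · sin L_s = sin 23.44° × sin 338.0° = -0.14901, so δ = -8.570°.
cos h₀ = −tan(+8.0°) tan(-8.570°) = 0.0212, h₀ = 1.5496 rad.
Bracket: h₀ sin ϕ sin δ + cos ϕ cos δ sin h₀ = 1.5496×0.13917×-0.14901 + 0.99027×0.98884×0.99978 = -0.032135 + 0.979003 = 0.946868.
Q̄ = (S_0/π) × [bracket] = (1361/π) × 0.946868 = 410.2 W/m².

Q̄ ≈ 410 W/m²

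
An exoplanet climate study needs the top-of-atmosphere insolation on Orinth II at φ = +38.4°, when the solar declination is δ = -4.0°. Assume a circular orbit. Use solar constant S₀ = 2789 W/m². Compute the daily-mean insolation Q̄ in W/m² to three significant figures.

cos H₀ = −tan(+38.4°) tan(-4.000°) = 0.0554, H₀ = 1.5153 rad.
Bracket: H₀ sin φ sin δ + cos φ cos δ sin H₀ = 1.5153×0.62115×-0.06976 + 0.78369×0.99756×0.99846 = -0.065660 + 0.780574 = 0.714914.
Q̄ = (S₀/π) × [bracket] = (2789/π) × 0.714914 = 634.7 W/m².

Q̄ ≈ 635 W/m²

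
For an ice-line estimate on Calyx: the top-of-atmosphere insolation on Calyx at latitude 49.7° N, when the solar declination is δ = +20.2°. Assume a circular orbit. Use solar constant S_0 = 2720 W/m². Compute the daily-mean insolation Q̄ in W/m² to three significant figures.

Q̄ ≈ 934 W/m²

cos h₀ = −tan(+49.7°) tan(+20.200°) = -0.4338, h₀ = 2.0196 rad.
Bracket: h₀ sin ϕ sin δ + cos ϕ cos δ sin h₀ = 2.0196×0.76267×0.34530 + 0.64679×0.93849×0.90099 = 0.531862 + 0.546906 = 1.078768.
Q̄ = (S_0/π) × [bracket] = (2720/π) × 1.078768 = 934.0 W/m².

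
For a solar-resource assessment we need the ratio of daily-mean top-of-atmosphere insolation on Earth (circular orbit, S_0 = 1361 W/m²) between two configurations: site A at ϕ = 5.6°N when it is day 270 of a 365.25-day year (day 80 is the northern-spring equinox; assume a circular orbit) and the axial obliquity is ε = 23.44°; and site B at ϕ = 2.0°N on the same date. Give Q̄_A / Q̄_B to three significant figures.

Q̄_A / Q̄_B ≈ 0.991

— Configuration A (ϕ=+5.6°):
Solar longitude: L_s = 360° × (270 − 80)/365.25 = 187.269°.
sin δ = sin 23.44° × sin 187.269° = -0.05033, so δ = -2.885°.
cos h₀ = −tan(+5.6°) tan(-2.885°) = 0.0049, h₀ = 1.5659 rad.
Bracket: h₀ sin ϕ sin δ + cos ϕ cos δ sin h₀ = 1.5659×0.09758×-0.05033 + 0.99523×0.99873×0.99999 = -0.007690 + 0.993956 = 0.986266.
Q̄ = (S_0/π) × [bracket] = (1361/π) × 0.986266 = 427.27 W/m².
— Configuration B (ϕ=+2.0°):
cos h₀ = −tan(+2.0°) tan(-2.885°) = 0.0018, h₀ = 1.5690 rad.
Bracket: h₀ sin ϕ sin δ + cos ϕ cos δ sin h₀ = 1.5690×0.03490×-0.05033 + 0.99939×0.99873×1.00000 = -0.002756 + 0.998121 = 0.995365.
Q̄ = (S_0/π) × [bracket] = (1361/π) × 0.995365 = 431.21 W/m².
Ratio Q̄_A / Q̄_B = 427.27 / 431.21 = 0.9909.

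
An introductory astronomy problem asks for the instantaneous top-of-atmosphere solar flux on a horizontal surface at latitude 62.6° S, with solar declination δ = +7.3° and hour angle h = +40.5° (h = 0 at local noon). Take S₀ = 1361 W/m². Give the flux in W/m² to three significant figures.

319 W/m²

cos θ_z = sin φ sin δ + cos φ cos δ cos h = -0.112810 + 0.347102 = 0.234292.
Flux = S₀ · cos θ_z = 1361 × 0.234292 = 318.9 W/m².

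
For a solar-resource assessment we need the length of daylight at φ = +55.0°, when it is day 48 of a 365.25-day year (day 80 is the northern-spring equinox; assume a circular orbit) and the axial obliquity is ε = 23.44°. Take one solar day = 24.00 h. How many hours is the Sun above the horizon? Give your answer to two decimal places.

9.64 h

Solar longitude: λ_s = 360° × (48 − 80)/365.25 = -31.540°, i.e. -31.540° + 360° = 328.460°.
sin δ = sin 23.44° × sin 328.460° = -0.20808, so δ = -12.010°.
cos H₀ = −tan φ · tan δ = −tan(+55.0°) × tan(-12.010°) = 0.3038, so H₀ = 1.2621 rad = 72.31°.
Daylight = 2H₀/(2π) × 24.00 h = (1.2621/π) × 24.00 = 9.64 h.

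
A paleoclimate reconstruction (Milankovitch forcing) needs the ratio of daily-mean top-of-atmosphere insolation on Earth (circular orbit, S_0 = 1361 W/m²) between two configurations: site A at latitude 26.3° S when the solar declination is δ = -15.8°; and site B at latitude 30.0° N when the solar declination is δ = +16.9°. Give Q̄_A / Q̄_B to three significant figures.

— Configuration A (ϕ=-26.3°):
cos h₀ = −tan(-26.3°) tan(-15.800°) = -0.1399, h₀ = 1.7111 rad.
Bracket: h₀ sin ϕ sin δ + cos ϕ cos δ sin h₀ = 1.7111×-0.44307×-0.27228 + 0.89649×0.96222×0.99017 = 0.206426 + 0.854141 = 1.060567.
Q̄ = (S_0/π) × [bracket] = (1361/π) × 1.060567 = 459.46 W/m².
— Configuration B (ϕ=+30.0°):
cos h₀ = −tan(+30.0°) tan(+16.900°) = -0.1754, h₀ = 1.7471 rad.
Bracket: h₀ sin ϕ sin δ + cos ϕ cos δ sin h₀ = 1.7471×0.50000×0.29070 + 0.86603×0.95681×0.98450 = 0.253941 + 0.815782 = 1.069723.
Q̄ = (S_0/π) × [bracket] = (1361/π) × 1.069723 = 463.43 W/m².
Ratio Q̄_A / Q̄_B = 459.46 / 463.43 = 0.9914.

Q̄_A / Q̄_B ≈ 0.991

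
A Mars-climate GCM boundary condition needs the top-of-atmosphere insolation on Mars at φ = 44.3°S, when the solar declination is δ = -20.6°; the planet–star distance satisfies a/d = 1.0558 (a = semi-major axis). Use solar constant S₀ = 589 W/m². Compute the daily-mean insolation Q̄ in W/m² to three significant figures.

Q̄ ≈ 230 W/m²

cos H₀ = −tan(-44.3°) tan(-20.600°) = -0.3668, H₀ = 1.9464 rad.
Bracket: H₀ sin φ sin δ + cos φ cos δ sin H₀ = 1.9464×-0.69842×-0.35184 + 0.71569×0.93606×0.93030 = 0.478293 + 0.623235 = 1.101528.
Inverse-square distance factor (a/d)² = 1.0558² = 1.114714.
Q̄ = (S₀/π) × 1.114714 × [bracket] = (589/π) × 1.114714 × 1.101528 = 230.2 W/m².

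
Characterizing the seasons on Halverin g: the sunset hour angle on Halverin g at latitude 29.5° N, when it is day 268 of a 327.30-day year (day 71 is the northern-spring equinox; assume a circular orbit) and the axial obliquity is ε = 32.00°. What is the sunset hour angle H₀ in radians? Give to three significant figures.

Solar longitude: λ_s = 360° × (268 − 71)/327.30 = 216.682°.
sin δ = sin 32.00° × sin 216.682° = -0.31656, so δ = -18.455°.
cos H₀ = −tan φ · tan δ = −tan(+29.5°) × tan(-18.455°) = 0.1888, so H₀ = 1.3808 rad = 79.12°.

H₀ = 1.38 rad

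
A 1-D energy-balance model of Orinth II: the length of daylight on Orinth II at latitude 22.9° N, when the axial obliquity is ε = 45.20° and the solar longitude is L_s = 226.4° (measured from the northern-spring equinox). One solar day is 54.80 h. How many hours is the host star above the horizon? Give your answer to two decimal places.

Solar declination: sin δ = sin ε · sin L_s = sin 45.20° × sin 226.4° = -0.51385, so δ = -30.921°.
cos h₀ = −tan ϕ · tan δ = −tan(+22.9°) × tan(-30.921°) = 0.2530, so h₀ = 1.3150 rad = 75.34°.
Daylight = 2h₀/(2π) × 54.80 h = (1.3150/π) × 54.80 = 22.94 h.

22.94 h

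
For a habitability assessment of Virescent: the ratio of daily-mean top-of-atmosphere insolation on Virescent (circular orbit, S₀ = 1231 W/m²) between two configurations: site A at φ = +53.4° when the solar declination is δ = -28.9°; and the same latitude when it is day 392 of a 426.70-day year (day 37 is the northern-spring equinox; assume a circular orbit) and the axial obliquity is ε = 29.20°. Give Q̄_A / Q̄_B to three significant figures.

Q̄_A / Q̄_B ≈ 0.559

— Configuration A (φ=+53.4°):
cos H₀ = −tan(+53.4°) tan(-28.900°) = 0.7433, H₀ = 0.7328 rad.
Bracket: H₀ sin φ sin δ + cos φ cos δ sin H₀ = 0.7328×0.80282×-0.48328 + 0.59622×0.87546×0.66895 = -0.284317 + 0.349170 = 0.064853.
Q̄ = (S₀/π) × [bracket] = (1231/π) × 0.064853 = 25.412 W/m².
— Configuration B (φ=+53.4°):
Solar longitude: λ_s = 360° × (392 − 37)/426.70 = 299.508°.
sin δ = sin 29.20° × sin 299.508° = -0.42458, so δ = -25.124°.
cos H₀ = −tan(+53.4°) tan(-25.124°) = 0.6314, H₀ = 0.8874 rad.
Bracket: H₀ sin φ sin δ + cos φ cos δ sin H₀ = 0.8874×0.80282×-0.42458 + 0.59622×0.90539×0.77543 = -0.302480 + 0.418586 = 0.116106.
Q̄ = (S₀/π) × [bracket] = (1231/π) × 0.116106 = 45.495 W/m².
Ratio Q̄_A / Q̄_B = 25.412 / 45.495 = 0.5586.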